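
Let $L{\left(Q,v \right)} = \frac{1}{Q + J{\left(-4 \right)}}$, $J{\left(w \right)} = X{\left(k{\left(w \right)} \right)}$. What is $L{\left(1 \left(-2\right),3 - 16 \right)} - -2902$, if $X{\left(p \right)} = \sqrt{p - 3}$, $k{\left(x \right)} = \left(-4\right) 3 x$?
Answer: $\frac{118984}{41} + \frac{3 \sqrt{5}}{41} \approx 2902.2$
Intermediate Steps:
$k{\left(x \right)} = - 12 x$
$X{\left(p \right)} = \sqrt{-3 + p}$
$J{\left(w \right)} = \sqrt{-3 - 12 w}$
$L{\left(Q,v \right)} = \frac{1}{Q + 3 \sqrt{5}}$ ($L{\left(Q,v \right)} = \frac{1}{Q + \sqrt{-3 - -48}} = \frac{1}{Q + \sqrt{-3 + 48}} = \frac{1}{Q + \sqrt{45}} = \frac{1}{Q + 3 \sqrt{5}}$)
$L{\left(1 \left(-2\right),3 - 16 \right)} - -2902 = \frac{1}{1 \left(-2\right) + 3 \sqrt{5}} - -2902 = \frac{1}{-2 + 3 \sqrt{5}} + 2902 = 2902 + \frac{1}{-2 + 3 \sqrt{5}}$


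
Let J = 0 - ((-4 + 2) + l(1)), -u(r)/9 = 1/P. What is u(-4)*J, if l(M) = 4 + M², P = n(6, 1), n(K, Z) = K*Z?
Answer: 9/2 ≈ 4.5000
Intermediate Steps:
P = 6 (P = 6*1 = 6)
u(r) = -3/2 (u(r) = -9/6 = -9*⅙ = -3/2)
J = -3 (J = 0 - ((-4 + 2) + (4 + 1²)) = 0 - (-2 + (4 + 1)) = 0 - (-2 + 5) = 0 - 1*3 = 0 - 3 = -3)
u(-4)*J = -3/2*(-3) = 9/2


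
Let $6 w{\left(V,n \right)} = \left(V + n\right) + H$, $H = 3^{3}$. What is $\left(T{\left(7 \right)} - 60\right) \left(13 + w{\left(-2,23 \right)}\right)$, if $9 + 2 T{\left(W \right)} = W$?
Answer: $-1281$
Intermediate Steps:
$T{\left(W \right)} = - \frac{9}{2} + \frac{W}{2}$
$H = 27$
$w{\left(V,n \right)} = \frac{9}{2} + \frac{V}{6} + \frac{n}{6}$ ($w{\left(V,n \right)} = \frac{\left(V + n\right) + 27}{6} = \frac{27 + V + n}{6} = \frac{9}{2} + \frac{V}{6} + \frac{n}{6}$)
$\left(T{\left(7 \right)} - 60\right) \left(13 + w{\left(-2,23 \right)}\right) = \left(\left(- \frac{9}{2} + \frac{1}{2} \cdot 7\right) - 60\right) \left(13 + \left(\frac{9}{2} + \frac{1}{6} \left(-2\right) + \frac{1}{6} \cdot 23\right)\right) = \left(\left(- \frac{9}{2} + \frac{7}{2}\right) - 60\right) \left(13 + \left(\frac{9}{2} - \frac{1}{3} + \frac{23}{6}\right)\right) = \left(-1 - 60\right) \left(13 + 8\right) = \left(-61\right) 21 = -1281$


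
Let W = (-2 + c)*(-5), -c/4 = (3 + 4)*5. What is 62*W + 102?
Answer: 44122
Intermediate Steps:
c = -140 (c = -4*(3 + 4)*5 = -28*5 = -4*35 = -140)
W = 710 (W = (-2 - 140)*(-5) = -142*(-5) = 710)
62*W + 102 = 62*710 + 102 = 44020 + 102 = 44122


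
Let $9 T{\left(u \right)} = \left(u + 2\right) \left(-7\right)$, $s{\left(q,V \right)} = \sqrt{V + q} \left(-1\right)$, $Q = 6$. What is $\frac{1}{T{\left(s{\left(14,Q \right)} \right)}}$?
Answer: $\frac{9}{56} + \frac{9 \sqrt{5}}{56} \approx 0.52008$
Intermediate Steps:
$s{\left(q,V \right)} = - \sqrt{V + q}$
$T{\left(u \right)} = - \frac{14}{9} - \frac{7 u}{9}$ ($T{\left(u \right)} = \frac{\left(u + 2\right) \left(-7\right)}{9} = \frac{\left(2 + u\right) \left(-7\right)}{9} = \frac{-14 - 7 u}{9} = - \frac{14}{9} - \frac{7 u}{9}$)
$\frac{1}{T{\left(s{\left(14,Q \right)} \right)}} = \frac{1}{- \frac{14}{9} - \frac{7 \left(- \sqrt{6 + 14}\right)}{9}} = \frac{1}{- \frac{14}{9} - \frac{7 \left(- \sqrt{20}\right)}{9}} = \frac{1}{- \frac{14}{9} - \frac{7 \left(- 2 \sqrt{5}\right)}{9}} = \frac{1}{- \frac{14}{9} + \frac{14 \sqrt{5}}{9}}$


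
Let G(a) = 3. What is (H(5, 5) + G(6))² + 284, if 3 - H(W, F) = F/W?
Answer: 309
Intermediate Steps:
H(W, F) = 3 - F/W
(H(5, 5) + G(6))² + 284 = ((3 - 1*5/5) + 3)² + 284 = ((3 - 1*5*⅕) + 3)² + 284 = ((3 - 1) + 3)² + 284 = (2 + 3)² + 284 = 5² + 284 = 25 + 284 = 309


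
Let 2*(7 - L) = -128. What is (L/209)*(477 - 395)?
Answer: 5822/209 ≈ 27.856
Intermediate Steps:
L = 71 (L = 7 - ½*(-128) = 7 + 64 = 71)
(L/209)*(477 - 395) = (71/209)*(477 - 395) = (71*(1/209))*82 = (71/209)*82 = 5822/209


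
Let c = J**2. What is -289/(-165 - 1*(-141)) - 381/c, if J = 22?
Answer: 32683/2904 ≈ 11.254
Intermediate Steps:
c = 484 (c = 22**2 = 484)
-289/(-165 - 1*(-141)) - 381/c = -289/(-165 - 1*(-141)) - 381/484 = -289/(-165 + 141) - 381*1/484 = -289/(-24) - 381/484 = -289*(-1/24) - 381/484 = 289/24 - 381/484 = 32683/2904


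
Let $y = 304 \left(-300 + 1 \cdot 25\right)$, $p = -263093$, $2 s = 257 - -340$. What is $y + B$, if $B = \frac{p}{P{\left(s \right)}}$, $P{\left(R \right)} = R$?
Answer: $- \frac{50435386}{597} \approx -84481.0$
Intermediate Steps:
$s = \frac{597}{2}$ ($s = \frac{257 - -340}{2} = \frac{257 + 340}{2} = \frac{1}{2} \cdot 597 = \frac{597}{2} \approx 298.5$)
$B = - \frac{526186}{597}$ ($B = - \frac{263093}{\frac{597}{2}} = \left(-263093\right) \frac{2}{597} = - \frac{526186}{597} \approx -881.38$)
$y = -83600$ ($y = 304 \left(-300 + 25\right) = 304 \left(-275\right) = -83600$)
$y + B = -83600 - \frac{526186}{597} = - \frac{50435386}{597}$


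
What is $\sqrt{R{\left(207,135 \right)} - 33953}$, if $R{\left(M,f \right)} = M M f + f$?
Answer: $\sqrt{5750797} \approx 2398.1$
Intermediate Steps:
$R{\left(M,f \right)} = f + f M^{2}$ ($R{\left(M,f \right)} = M^{2} f + f = f M^{2} + f = f + f M^{2}$)
$\sqrt{R{\left(207,135 \right)} - 33953} = \sqrt{135 \left(1 + 207^{2}\right) - 33953} = \sqrt{135 \left(1 + 42849\right) - 33953} = \sqrt{135 \cdot 42850 - 33953} = \sqrt{5784750 - 33953} = \sqrt{5750797}$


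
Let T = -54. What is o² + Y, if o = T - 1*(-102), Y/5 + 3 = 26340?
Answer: 133989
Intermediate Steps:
Y = 131685 (Y = -15 + 5*26340 = -15 + 131700 = 131685)
o = 48 (o = -54 - 1*(-102) = -54 + 102 = 48)
o² + Y = 48² + 131685 = 2304 + 131685 = 133989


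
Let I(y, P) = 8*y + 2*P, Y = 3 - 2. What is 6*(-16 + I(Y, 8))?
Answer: 48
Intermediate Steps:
Y = 1
I(y, P) = 2*P + 8*y
6*(-16 + I(Y, 8)) = 6*(-16 + (2*8 + 8*1)) = 6*(-16 + (16 + 8)) = 6*(-16 + 24) = 6*8 = 48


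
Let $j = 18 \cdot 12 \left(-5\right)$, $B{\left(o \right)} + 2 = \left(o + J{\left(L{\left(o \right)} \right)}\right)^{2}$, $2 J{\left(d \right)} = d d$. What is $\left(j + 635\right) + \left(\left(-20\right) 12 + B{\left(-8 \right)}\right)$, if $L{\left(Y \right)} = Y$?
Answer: $-111$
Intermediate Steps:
$J{\left(d \right)} = \frac{d^{2}}{2}$ ($J{\left(d \right)} = \frac{d d}{2} = \frac{d^{2}}{2}$)
$B{\left(o \right)} = -2 + \left(o + \frac{o^{2}}{2}\right)^{2}$
$j = -1080$ ($j = 216 \left(-5\right) = -1080$)
$\left(j + 635\right) + \left(\left(-20\right) 12 + B{\left(-8 \right)}\right) = \left(-1080 + 635\right) - \left(242 - \frac{\left(-8\right)^{2} \left(2 - 8\right)^{2}}{4}\right) = -445 - \left(242 - 576\right) = -445 + \left(-240 + \left(-2 + 576\right)\right) = -445 + \left(-240 + 574\right) = -445 + 334 = -111$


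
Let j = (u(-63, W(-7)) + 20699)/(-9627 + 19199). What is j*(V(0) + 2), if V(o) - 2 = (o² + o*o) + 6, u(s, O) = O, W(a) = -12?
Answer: 103435/4786 ≈ 21.612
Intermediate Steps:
j = 20687/9572 (j = (-12 + 20699)/(-9627 + 19199) = 20687/9572 ≈ 2.1612)
V(o) = 8 + 2*o² (V(o) = 2 + ((o² + o*o) + 6) = 2 + ((o² + o²) + 6) = 2 + (2*o² + 6) = 2 + (6 + 2*o²) = 8 + 2*o²)
j*(V(0) + 2) = 20687*((8 + 2*0²) + 2)/9572 = 20687*((8 + 2*0) + 2)/9572 = 20687*((8 + 0) + 2)/9572 = 20687*(8 + 2)/9572 = (20687/9572)*10 = 103435/4786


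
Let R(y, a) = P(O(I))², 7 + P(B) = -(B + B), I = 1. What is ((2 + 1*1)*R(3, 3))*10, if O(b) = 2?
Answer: 3630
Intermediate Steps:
P(B) = -7 - 2*B (P(B) = -7 - (B + B) = -7 - 2*B)
R(y, a) = 121 (R(y, a) = (-7 - 2*2)² = (-7 - 4)² = (-11)² = 121)
((2 + 1*1)*R(3, 3))*10 = ((2 + 1*1)*121)*10 = ((2 + 1)*121)*10 = (3*121)*10 = 363*10 = 3630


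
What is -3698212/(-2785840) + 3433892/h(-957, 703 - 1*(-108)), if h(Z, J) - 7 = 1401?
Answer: 13595853369/5571680 ≈ 2440.2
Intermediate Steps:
h(Z, J) = 1408 (h(Z, J) = 7 + 1401 = 1408)
-3698212/(-2785840) + 3433892/h(-957, 703 - 1*(-108)) = -3698212/(-2785840) + 3433892/1408 = -3698212*(-1/2785840) + 3433892*(1/1408) = 924553/696460 + 78043/32 = 13595853369/5571680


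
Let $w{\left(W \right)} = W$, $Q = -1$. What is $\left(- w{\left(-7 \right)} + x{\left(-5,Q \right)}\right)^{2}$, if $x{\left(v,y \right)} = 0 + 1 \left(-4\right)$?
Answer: $9$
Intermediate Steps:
$x{\left(v,y \right)} = -4$ ($x{\left(v,y \right)} = 0 - 4 = -4$)
$\left(- w{\left(-7 \right)} + x{\left(-5,Q \right)}\right)^{2} = \left(\left(-1\right) \left(-7\right) - 4\right)^{2} = \left(7 - 4\right)^{2} = 3^{2} = 9$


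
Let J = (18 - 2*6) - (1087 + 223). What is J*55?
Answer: -71720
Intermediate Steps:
J = -1304 (J = (18 - 12) - 1*1310 = 6 - 1310 = -1304)
J*55 = -1304*55 = -71720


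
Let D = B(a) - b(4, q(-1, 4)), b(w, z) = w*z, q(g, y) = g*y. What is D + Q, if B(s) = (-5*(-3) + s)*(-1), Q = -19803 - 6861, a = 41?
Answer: -26704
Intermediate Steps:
Q = -26664
B(s) = -15 - s (B(s) = (15 + s)*(-1) = -15 - s)
D = -40 (D = (-15 - 1*41) - 4*(-1*4) = (-15 - 41) - 4*(-4) = -56 - 1*(-16) = -56 + 16 = -40)
D + Q = -40 - 26664 = -26704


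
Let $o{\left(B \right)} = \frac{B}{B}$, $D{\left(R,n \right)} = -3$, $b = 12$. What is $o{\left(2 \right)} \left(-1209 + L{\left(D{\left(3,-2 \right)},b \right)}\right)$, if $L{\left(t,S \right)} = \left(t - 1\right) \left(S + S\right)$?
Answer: $-1305$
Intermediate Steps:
$o{\left(B \right)} = 1$
$L{\left(t,S \right)} = 2 S \left(-1 + t\right)$ ($L{\left(t,S \right)} = \left(-1 + t\right) 2 S = 2 S \left(-1 + t\right)$)
$o{\left(2 \right)} \left(-1209 + L{\left(D{\left(3,-2 \right)},b \right)}\right) = 1 \left(-1209 + 2 \cdot 12 \left(-1 - 3\right)\right) = 1 \left(-1209 + 2 \cdot 12 \left(-4\right)\right) = 1 \left(-1209 - 96\right) = 1 \left(-1305\right) = -1305$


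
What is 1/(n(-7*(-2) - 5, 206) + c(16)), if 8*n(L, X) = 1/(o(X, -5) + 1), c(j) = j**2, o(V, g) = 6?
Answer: 56/14337 ≈ 0.0039060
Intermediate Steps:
n(L, X) = 1/56 (n(L, X) = 1/(8*(6 + 1)) = (1/8)/7 = (1/8)*(1/7) = 1/56)
1/(n(-7*(-2) - 5, 206) + c(16)) = 1/(1/56 + 16**2) = 1/(1/56 + 256) = 1/(14337/56) = 56/14337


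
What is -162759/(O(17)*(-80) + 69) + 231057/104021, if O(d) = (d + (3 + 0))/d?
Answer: 287914678302/44416967 ≈ 6482.1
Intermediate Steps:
O(d) = (3 + d)/d (O(d) = (d + 3)/d = (3 + d)/d)
-162759/(O(17)*(-80) + 69) + 231057/104021 = -162759/(((3 + 17)/17)*(-80) + 69) + 231057/104021 = -162759/(((1/17)*20)*(-80) + 69) + 231057*(1/104021) = -162759/((20/17)*(-80) + 69) + 231057/104021 = -162759/(-1600/17 + 69) + 231057/104021 = -162759/(-427/17) + 231057/104021 = -162759*(-17/427) + 231057/104021 = 2766903/427 + 231057/104021 = 287914678302/44416967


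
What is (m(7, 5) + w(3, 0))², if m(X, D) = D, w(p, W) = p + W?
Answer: 64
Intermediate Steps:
w(p, W) = W + p
(m(7, 5) + w(3, 0))² = (5 + (0 + 3))² = (5 + 3)² = 8² = 64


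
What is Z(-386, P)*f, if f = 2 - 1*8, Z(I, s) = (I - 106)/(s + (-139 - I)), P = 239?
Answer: 164/27 ≈ 6.0741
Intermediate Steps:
Z(I, s) = (-106 + I)/(-139 + s - I)
f = -6 (f = 2 - 8 = -6)
Z(-386, P)*f = ((106 - 1*(-386))/(139 - 386 - 1*239))*(-6) = ((106 + 386)/(139 - 386 - 239))*(-6) = (492/(-486))*(-6) = -1/486*492*(-6) = -82/81*(-6) = 164/27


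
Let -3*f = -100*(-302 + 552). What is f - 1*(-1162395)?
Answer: 3512185/3 ≈ 1.1707e+6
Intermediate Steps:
f = 25000/3 (f = -(-100)*(-302 + 552)/3 = -(-100)*250/3 = -1/3*(-25000) = 25000/3 ≈ 8333.3)
f - 1*(-1162395) = 25000/3 - 1*(-1162395) = 25000/3 + 1162395 = 3512185/3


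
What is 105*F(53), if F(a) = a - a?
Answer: 0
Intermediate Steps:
F(a) = 0
105*F(53) = 105*0 = 0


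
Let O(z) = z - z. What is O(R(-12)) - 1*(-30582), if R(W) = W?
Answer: 30582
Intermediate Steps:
O(z) = 0
O(R(-12)) - 1*(-30582) = 0 - 1*(-30582) = 0 + 30582 = 30582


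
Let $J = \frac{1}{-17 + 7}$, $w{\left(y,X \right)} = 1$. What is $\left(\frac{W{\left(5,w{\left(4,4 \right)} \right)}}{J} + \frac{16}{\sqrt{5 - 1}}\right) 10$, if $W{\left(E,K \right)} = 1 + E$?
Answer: $-520$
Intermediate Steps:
$J = - \frac{1}{10}$ ($J = \frac{1}{-10} = - \frac{1}{10} \approx -0.1$)
$\left(\frac{W{\left(5,w{\left(4,4 \right)} \right)}}{J} + \frac{16}{\sqrt{5 - 1}}\right) 10 = \left(\frac{1 + 5}{- \frac{1}{10}} + \frac{16}{\sqrt{5 - 1}}\right) 10 = \left(6 \left(-10\right) + \frac{16}{\sqrt{4}}\right) 10 = \left(-60 + \frac{16}{2}\right) 10 = \left(-60 + 16 \cdot \frac{1}{2}\right) 10 = \left(-60 + 8\right) 10 = \left(-52\right) 10 = -520$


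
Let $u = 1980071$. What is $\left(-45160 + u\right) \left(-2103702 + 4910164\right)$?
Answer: $5430254194882$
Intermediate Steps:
$\left(-45160 + u\right) \left(-2103702 + 4910164\right) = \left(-45160 + 1980071\right) \left(-2103702 + 4910164\right) = 1934911 \cdot 2806462 = 5430254194882$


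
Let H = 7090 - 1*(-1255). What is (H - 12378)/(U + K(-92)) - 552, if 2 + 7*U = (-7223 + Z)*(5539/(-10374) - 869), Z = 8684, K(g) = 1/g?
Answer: -111542885140900/202078579329 ≈ -551.98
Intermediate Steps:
H = 8345 (H = 7090 + 1255 = 8345)
U = -4393012331/24206 (U = -2/7 + ((-7223 + 8684)*(5539/(-10374) - 869))/7 = -2/7 + (1461*(5539*(-1/10374) - 869))/7 = -2/7 + (1461*(-5539/10374 - 869))/7 = -2/7 + (1461*(-9020545/10374))/7 = -2/7 + (1/7)*(-4393005415/3458) = -2/7 - 4393005415/24206 = -4393012331/24206 ≈ -1.8148e+5)
(H - 12378)/(U + K(-92)) - 552 = (8345 - 12378)/(-4393012331/24206 + 1/(-92)) - 552 = -4033/(-4393012331/24206 - 1/92) - 552 = -4033/(-202078579329/1113476) - 552 = -4033*(-1113476/202078579329) - 552 = 4490648708/202078579329 - 552 = -111542885140900/202078579329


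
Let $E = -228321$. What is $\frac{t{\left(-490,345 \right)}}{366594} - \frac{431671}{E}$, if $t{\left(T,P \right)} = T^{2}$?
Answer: $\frac{35511311779}{13950184779} \approx 2.5456$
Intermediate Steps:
$\frac{t{\left(-490,345 \right)}}{366594} - \frac{431671}{E} = \frac{\left(-490\right)^{2}}{366594} - \frac{431671}{-228321} = 240100 \cdot \frac{1}{366594} - - \frac{431671}{228321} = \frac{120050}{183297} + \frac{431671}{228321} = \frac{35511311779}{13950184779}$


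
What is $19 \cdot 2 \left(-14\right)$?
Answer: $-532$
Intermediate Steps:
$19 \cdot 2 \left(-14\right) = 38 \left(-14\right) = -532$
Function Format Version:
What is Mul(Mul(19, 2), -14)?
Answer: -532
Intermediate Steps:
Mul(Mul(19, 2), -14) = Mul(38, -14) = -532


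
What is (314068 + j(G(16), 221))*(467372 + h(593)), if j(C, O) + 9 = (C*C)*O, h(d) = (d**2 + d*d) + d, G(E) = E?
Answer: 434111062005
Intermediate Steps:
h(d) = d + 2*d**2 (h(d) = (d**2 + d**2) + d = 2*d**2 + d = d + 2*d**2)
j(C, O) = -9 + O*C**2 (j(C, O) = -9 + (C*C)*O = -9 + C**2*O = -9 + O*C**2)
(314068 + j(G(16), 221))*(467372 + h(593)) = (314068 + (-9 + 221*16**2))*(467372 + 593*(1 + 2*593)) = (314068 + (-9 + 221*256))*(467372 + 593*(1 + 1186)) = (314068 + (-9 + 56576))*(467372 + 593*1187) = (314068 + 56567)*(467372 + 703891) = 370635*1171263 = 434111062005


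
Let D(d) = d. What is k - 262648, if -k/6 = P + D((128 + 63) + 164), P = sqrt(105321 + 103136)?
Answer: -264778 - 6*sqrt(208457) ≈ -2.6752e+5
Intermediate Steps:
P = sqrt(208457) ≈ 456.57
k = -2130 - 6*sqrt(208457) (k = -6*(sqrt(208457) + ((128 + 63) + 164)) = -6*(sqrt(208457) + (191 + 164)) = -6*(sqrt(208457) + 355) = -6*(355 + sqrt(208457)) = -2130 - 6*sqrt(208457) ≈ -4869.4)
k - 262648 = (-2130 - 6*sqrt(208457)) - 262648 = -264778 - 6*sqrt(208457)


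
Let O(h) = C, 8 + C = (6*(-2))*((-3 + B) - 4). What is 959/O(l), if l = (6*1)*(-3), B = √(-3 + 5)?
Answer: 2603/196 + 411*√2/196 ≈ 16.246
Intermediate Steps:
B = √2 ≈ 1.4142
l = -18 (l = 6*(-3) = -18)
C = 76 - 12*√2 (C = -8 + (6*(-2))*((-3 + √2) - 4) = -8 - 12*(-7 + √2) = -8 + (84 - 12*√2) = 76 - 12*√2 ≈ 59.029)
O(h) = 76 - 12*√2
959/O(l) = 959/(76 - 12*√2)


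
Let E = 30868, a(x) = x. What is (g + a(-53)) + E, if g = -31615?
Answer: -800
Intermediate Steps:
(g + a(-53)) + E = (-31615 - 53) + 30868 = -31668 + 30868 = -800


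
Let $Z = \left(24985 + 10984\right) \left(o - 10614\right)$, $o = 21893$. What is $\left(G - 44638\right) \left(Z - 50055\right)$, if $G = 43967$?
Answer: $-272187322616$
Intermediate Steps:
$Z = 405694351$ ($Z = \left(24985 + 10984\right) \left(21893 - 10614\right) = 35969 \left(21893 - 10614\right) = 35969 \cdot 11279 = 405694351$)
$\left(G - 44638\right) \left(Z - 50055\right) = \left(43967 - 44638\right) \left(405694351 - 50055\right) = \left(-671\right) 405644296 = -272187322616$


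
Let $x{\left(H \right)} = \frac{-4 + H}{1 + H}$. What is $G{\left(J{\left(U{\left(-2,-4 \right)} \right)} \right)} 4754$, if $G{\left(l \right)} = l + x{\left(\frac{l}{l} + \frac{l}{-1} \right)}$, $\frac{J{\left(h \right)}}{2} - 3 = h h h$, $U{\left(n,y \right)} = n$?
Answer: $- \frac{268601}{6} \approx -44767.0$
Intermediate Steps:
$x{\left(H \right)} = \frac{-4 + H}{1 + H}$
$J{\left(h \right)} = 6 + 2 h^{3}$ ($J{\left(h \right)} = 6 + 2 h h h = 6 + 2 h^{2} h = 6 + 2 h^{3}$)
$G{\left(l \right)} = l + \frac{-3 - l}{2 - l}$ ($G{\left(l \right)} = l + \frac{-4 + \left(\frac{l}{l} + \frac{l}{-1}\right)}{1 + \left(\frac{l}{l} + \frac{l}{-1}\right)} = l + \frac{-4 + \left(1 + l \left(-1\right)\right)}{1 + \left(1 + l \left(-1\right)\right)} = l + \frac{-4 - \left(-1 + l\right)}{1 - \left(-1 + l\right)} = l + \frac{-3 - l}{2 - l}$)
$G{\left(J{\left(U{\left(-2,-4 \right)} \right)} \right)} 4754 = \frac{3 + \left(6 + 2 \left(-2\right)^{3}\right)^{2} - \left(6 + 2 \left(-2\right)^{3}\right)}{-2 + \left(6 + 2 \left(-2\right)^{3}\right)} 4754 = \frac{3 + \left(6 + 2 \left(-8\right)\right)^{2} - \left(6 + 2 \left(-8\right)\right)}{-2 + \left(6 + 2 \left(-8\right)\right)} 4754 = \frac{3 + \left(6 - 16\right)^{2} - \left(6 - 16\right)}{-2 + \left(6 - 16\right)} 4754 = \frac{3 + \left(-10\right)^{2} - -10}{-2 - 10} \cdot 4754 = \frac{3 + 100 + 10}{-12} \cdot 4754 = \left(- \frac{1}{12}\right) 113 \cdot 4754 = \left(- \frac{113}{12}\right) 4754 = - \frac{268601}{6}$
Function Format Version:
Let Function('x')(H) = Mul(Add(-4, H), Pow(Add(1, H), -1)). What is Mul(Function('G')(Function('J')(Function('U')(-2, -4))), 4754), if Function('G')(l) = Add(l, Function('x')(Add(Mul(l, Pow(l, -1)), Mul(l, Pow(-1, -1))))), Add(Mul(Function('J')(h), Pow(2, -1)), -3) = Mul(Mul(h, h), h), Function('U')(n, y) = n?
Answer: Rational(-268601, 6) ≈ -44767.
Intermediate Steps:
Function('x')(H) = Mul(Pow(Add(1, H), -1), Add(-4, H))
Function('J')(h) = Add(6, Mul(2, Pow(h, 3))) (Function('J')(h) = Add(6, Mul(2, Mul(Mul(h, h), h))) = Add(6, Mul(2, Mul(Pow(h, 2), h))) = Add(6, Mul(2, Pow(h, 3))))
Function('G')(l) = Add(l, Mul(Pow(Add(2, Mul(-1, l)), -1), Add(-3, Mul(-1, l)))) (Function('G')(l) = Add(l, Mul(Pow(Add(1, Add(Mul(l, Pow(l, -1)), Mul(l, Pow(-1, -1)))), -1), Add(-4, Add(Mul(l, Pow(l, -1)), Mul(l, Pow(-1, -1)))))) = Add(l, Mul(Pow(Add(1, Add(1, Mul(l, -1))), -1), Add(-4, Add(1, Mul(l, -1))))) = Add(l, Mul(Pow(Add(1, Add(1, Mul(-1, l))), -1), Add(-4, Add(1, Mul(-1, l))))) = Add(l, Mul(Pow(Add(2, Mul(-1, l)), -1), Add(-3, Mul(-1, l)))))
Mul(Function('G')(Function('J')(Function('U')(-2, -4))), 4754) = Mul(Mul(Pow(Add(-2, Add(6, Mul(2, Pow(-2, 3)))), -1), Add(3, Pow(Add(6, Mul(2, Pow(-2, 3))), 2), Mul(-1, Add(6, Mul(2, Pow(-2, 3)))))), 4754) = Mul(Mul(Pow(Add(-2, Add(6, Mul(2, -8))), -1), Add(3, Pow(Add(6, Mul(2, -8)), 2), Mul(-1, Add(6, Mul(2, -8))))), 4754) = Mul(Mul(Pow(Add(-2, Add(6, -16)), -1), Add(3, Pow(Add(6, -16), 2), Mul(-1, Add(6, -16)))), 4754) = Mul(Mul(Pow(Add(-2, -10), -1), Add(3, Pow(-10, 2), Mul(-1, -10))), 4754) = Mul(Mul(Pow(-12, -1), Add(3, 100, 10)), 4754) = Mul(Mul(Rational(-1, 12), 113), 4754) = Mul(Rational(-113, 12), 4754) = Rational(-268601, 6)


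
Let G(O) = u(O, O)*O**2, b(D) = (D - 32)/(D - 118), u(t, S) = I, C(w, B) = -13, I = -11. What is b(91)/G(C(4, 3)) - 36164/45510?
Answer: -302082427/380713905 ≈ -0.79346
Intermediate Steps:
u(t, S) = -11
b(D) = (-32 + D)/(-118 + D)
G(O) = -11*O**2
b(91)/G(C(4, 3)) - 36164/45510 = ((-32 + 91)/(-118 + 91))/((-11*(-13)**2)) - 36164/45510 = (59/(-27))/((-11*169)) - 36164*1/45510 = -1/27*59/(-1859) - 18082/22755 = -59/27*(-1/1859) - 18082/22755 = 59/50193 - 18082/22755 = -302082427/380713905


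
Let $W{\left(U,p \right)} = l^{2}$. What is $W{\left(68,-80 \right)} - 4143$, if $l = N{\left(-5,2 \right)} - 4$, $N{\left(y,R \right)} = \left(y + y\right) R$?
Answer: $-3567$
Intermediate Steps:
$N{\left(y,R \right)} = 2 R y$ ($N{\left(y,R \right)} = 2 y R = 2 R y$)
$l = -24$ ($l = 2 \cdot 2 \left(-5\right) - 4 = -20 - 4 = -24$)
$W{\left(U,p \right)} = 576$ ($W{\left(U,p \right)} = \left(-24\right)^{2} = 576$)
$W{\left(68,-80 \right)} - 4143 = 576 - 4143 = -3567$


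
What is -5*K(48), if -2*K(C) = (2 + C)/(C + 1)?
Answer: 125/49 ≈ 2.5510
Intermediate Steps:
K(C) = -(2 + C)/(2*(1 + C)) (K(C) = -(2 + C)/(2*(C + 1)) = -(2 + C)/(2*(1 + C)))
-5*K(48) = -5*(-2 - 1*48)/(2*(1 + 48)) = -5*(-2 - 48)/(2*49) = -5*(-50)/(2*49) = -5*(-25/49) = 125/49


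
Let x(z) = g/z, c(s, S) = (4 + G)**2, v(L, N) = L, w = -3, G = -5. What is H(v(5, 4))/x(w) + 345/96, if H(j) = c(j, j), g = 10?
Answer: 527/160 ≈ 3.2938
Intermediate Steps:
c(s, S) = 1 (c(s, S) = (4 - 5)**2 = (-1)**2 = 1)
H(j) = 1
x(z) = 10/z
H(v(5, 4))/x(w) + 345/96 = 1/(10/(-3)) + 345/96 = 1/(10*(-1/3)) + 345*(1/96) = 1/(-10/3) + 115/32 = 1*(-3/10) + 115/32 = -3/10 + 115/32 = 527/160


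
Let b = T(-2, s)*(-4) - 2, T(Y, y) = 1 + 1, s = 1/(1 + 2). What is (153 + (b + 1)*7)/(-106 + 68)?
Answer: -45/19 ≈ -2.3684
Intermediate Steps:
s = 1/3 ≈ 0.33333
T(Y, y) = 2
b = -10 (b = 2*(-4) - 2 = -8 - 2 = -10)
(153 + (b + 1)*7)/(-106 + 68) = (153 + (-10 + 1)*7)/(-106 + 68) = (153 - 9*7)/(-38) = (153 - 63)*(-1/38) = 90*(-1/38) = -45/19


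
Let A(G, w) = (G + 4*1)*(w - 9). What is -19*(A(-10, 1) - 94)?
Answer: 874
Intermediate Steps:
A(G, w) = (-9 + w)*(4 + G) (A(G, w) = (G + 4)*(-9 + w) = (4 + G)*(-9 + w) = (-9 + w)*(4 + G))
-19*(A(-10, 1) - 94) = -19*((-36 - 9*(-10) + 4*1 - 10*1) - 94) = -19*((-36 + 90 + 4 - 10) - 94) = -19*(48 - 94) = -19*(-46) = 874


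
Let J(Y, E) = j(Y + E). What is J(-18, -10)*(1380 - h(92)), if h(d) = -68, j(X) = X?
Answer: -40544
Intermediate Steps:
J(Y, E) = E + Y (J(Y, E) = Y + E = E + Y)
J(-18, -10)*(1380 - h(92)) = (-10 - 18)*(1380 - 1*(-68)) = -28*(1380 + 68) = -28*1448 = -40544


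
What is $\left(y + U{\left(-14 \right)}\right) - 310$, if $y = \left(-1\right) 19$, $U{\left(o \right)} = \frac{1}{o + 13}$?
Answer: $-330$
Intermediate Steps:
$U{\left(o \right)} = \frac{1}{13 + o}$
$y = -19$
$\left(y + U{\left(-14 \right)}\right) - 310 = \left(-19 + \frac{1}{13 - 14}\right) - 310 = \left(-19 + \frac{1}{-1}\right) - 310 = \left(-19 - 1\right) - 310 = -20 - 310 = -330$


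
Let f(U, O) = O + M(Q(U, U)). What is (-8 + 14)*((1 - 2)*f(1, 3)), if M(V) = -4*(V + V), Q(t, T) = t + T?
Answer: 78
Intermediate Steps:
Q(t, T) = T + t
M(V) = -8*V
f(U, O) = O - 16*U (f(U, O) = O - 8*(U + U) = O - 16*U)
(-8 + 14)*((1 - 2)*f(1, 3)) = (-8 + 14)*((1 - 2)*(3 - 16*1)) = 6*(-(3 - 16)) = 6*(-1*(-13)) = 6*13 = 78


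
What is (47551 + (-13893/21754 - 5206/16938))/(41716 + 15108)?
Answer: 8760366415447/10468948387824 ≈ 0.83679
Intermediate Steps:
(47551 + (-13893/21754 - 5206/16938))/(41716 + 15108) = (47551 + (-13893*1/21754 - 5206*1/16938))/56824 = (47551 + (-13893/21754 - 2603/8469))*(1/56824) = (47551 - 174285479/184234626)*(1/56824) = (8760366415447/184234626)*(1/56824) = 8760366415447/10468948387824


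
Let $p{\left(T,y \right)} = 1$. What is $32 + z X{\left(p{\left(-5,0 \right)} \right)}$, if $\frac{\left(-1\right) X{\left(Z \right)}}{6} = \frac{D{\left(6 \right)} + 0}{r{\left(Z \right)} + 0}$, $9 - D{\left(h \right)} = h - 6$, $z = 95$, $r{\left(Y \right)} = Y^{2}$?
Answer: $-5098$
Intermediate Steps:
$D{\left(h \right)} = 15 - h$ ($D{\left(h \right)} = 9 - \left(h - 6\right) = 9 - \left(-6 + h\right) = 15 - h$)
$X{\left(Z \right)} = - \frac{54}{Z^{2}}$ ($X{\left(Z \right)} = - 6 \frac{\left(15 - 6\right) + 0}{Z^{2} + 0} = - 6 \frac{\left(15 - 6\right) + 0}{Z^{2}} = - 6 \frac{9 + 0}{Z^{2}} = - 6 \frac{9}{Z^{2}} = - \frac{54}{Z^{2}}$)
$32 + z X{\left(p{\left(-5,0 \right)} \right)} = 32 + 95 \left(- 54 \cdot 1^{-2}\right) = 32 + 95 \left(\left(-54\right) 1\right) = 32 + 95 \left(-54\right) = 32 - 5130 = -5098$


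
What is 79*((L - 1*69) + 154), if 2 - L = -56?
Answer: 11297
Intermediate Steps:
L = 58 (L = 2 - 1*(-56) = 2 + 56 = 58)
79*((L - 1*69) + 154) = 79*((58 - 1*69) + 154) = 79*((58 - 69) + 154) = 79*(-11 + 154) = 79*143 = 11297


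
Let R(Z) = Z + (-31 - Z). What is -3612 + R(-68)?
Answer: -3643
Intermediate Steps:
R(Z) = -31
-3612 + R(-68) = -3612 - 31 = -3643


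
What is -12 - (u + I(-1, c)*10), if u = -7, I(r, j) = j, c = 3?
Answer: -35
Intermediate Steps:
-12 - (u + I(-1, c)*10) = -12 - (-7 + 3*10) = -12 - (-7 + 30) = -12 - 1*23 = -12 - 23 = -35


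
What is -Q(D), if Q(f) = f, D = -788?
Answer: 788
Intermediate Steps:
-Q(D) = -1*(-788) = 788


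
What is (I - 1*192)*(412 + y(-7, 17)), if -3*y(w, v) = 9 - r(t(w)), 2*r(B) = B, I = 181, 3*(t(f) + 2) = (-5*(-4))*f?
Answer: -39688/9 ≈ -4409.8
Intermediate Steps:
t(f) = -2 + 20*f/3 (t(f) = -2 + ((-5*(-4))*f)/3 = -2 + (20*f)/3 = -2 + 20*f/3)
r(B) = B/2
y(w, v) = -10/3 + 10*w/9 (y(w, v) = -(9 - (-2 + 20*w/3)/2)/3 = -(9 - (-1 + 10*w/3))/3 = -(9 + (1 - 10*w/3))/3 = -(10 - 10*w/3)/3 = -10/3 + 10*w/9)
(I - 1*192)*(412 + y(-7, 17)) = (181 - 1*192)*(412 + (-10/3 + (10/9)*(-7))) = (181 - 192)*(412 + (-10/3 - 70/9)) = -11*(412 - 100/9) = -11*3608/9 = -39688/9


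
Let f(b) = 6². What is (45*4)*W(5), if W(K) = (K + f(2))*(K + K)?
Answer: 73800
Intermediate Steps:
f(b) = 36
W(K) = 2*K*(36 + K) (W(K) = (K + 36)*(K + K) = (36 + K)*(2*K) = 2*K*(36 + K))
(45*4)*W(5) = (45*4)*(2*5*(36 + 5)) = 180*(2*5*41) = 180*410 = 73800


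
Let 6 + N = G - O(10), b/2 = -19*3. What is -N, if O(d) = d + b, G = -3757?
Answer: 3659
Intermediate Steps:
b = -114 (b = 2*(-19*3) = 2*(-57) = -114)
O(d) = -114 + d (O(d) = d - 114 = -114 + d)
N = -3659 (N = -6 + (-3757 - (-114 + 10)) = -6 + (-3757 - 1*(-104)) = -6 + (-3757 + 104) = -6 - 3653 = -3659)
-N = -1*(-3659) = 3659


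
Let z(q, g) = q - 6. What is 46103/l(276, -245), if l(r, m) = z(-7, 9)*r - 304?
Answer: -46103/3892 ≈ -11.846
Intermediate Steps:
z(q, g) = -6 + q
l(r, m) = -304 - 13*r (l(r, m) = (-6 - 7)*r - 304 = -13*r - 304 = -304 - 13*r)
46103/l(276, -245) = 46103/(-304 - 13*276) = 46103/(-304 - 3588) = 46103/(-3892) = 46103*(-1/3892) = -46103/3892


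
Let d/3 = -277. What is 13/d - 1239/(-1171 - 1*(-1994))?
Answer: -1040308/683913 ≈ -1.5211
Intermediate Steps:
d = -831 (d = 3*(-277) = -831)
13/d - 1239/(-1171 - 1*(-1994)) = 13/(-831) - 1239/(-1171 - 1*(-1994)) = 13*(-1/831) - 1239/(-1171 + 1994) = -13/831 - 1239/823 = -1040308/683913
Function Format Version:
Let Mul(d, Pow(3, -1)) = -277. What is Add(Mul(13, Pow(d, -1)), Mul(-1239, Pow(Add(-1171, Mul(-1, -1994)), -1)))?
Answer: Rational(-1040308, 683913) ≈ -1.5211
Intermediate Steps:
d = -831 (d = Mul(3, -277) = -831)
Add(Mul(13, Pow(d, -1)), Mul(-1239, Pow(Add(-1171, Mul(-1, -1994)), -1))) = Add(Mul(13, Pow(-831, -1)), Mul(-1239, Pow(Add(-1171, Mul(-1, -1994)), -1))) = Add(Mul(13, Rational(-1, 831)), Mul(-1239, Pow(Add(-1171, 1994), -1))) = Add(Rational(-13, 831), Mul(-1239, Pow(823, -1))) = Add(Rational(-13, 831), Mul(-1239, Rational(1, 823))) = Add(Rational(-13, 831), Rational(-1239, 823)) = Rational(-1040308, 683913)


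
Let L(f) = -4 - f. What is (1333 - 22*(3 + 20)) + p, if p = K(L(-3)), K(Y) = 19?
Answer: 846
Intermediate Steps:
p = 19
(1333 - 22*(3 + 20)) + p = (1333 - 22*(3 + 20)) + 19 = (1333 - 22*23) + 19 = (1333 - 506) + 19 = 827 + 19 = 846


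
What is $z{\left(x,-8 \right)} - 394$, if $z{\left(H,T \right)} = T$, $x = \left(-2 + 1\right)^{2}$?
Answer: $-402$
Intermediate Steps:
$x = 1$ ($x = \left(-1\right)^{2} = 1$)
$z{\left(x,-8 \right)} - 394 = -8 - 394 = -402$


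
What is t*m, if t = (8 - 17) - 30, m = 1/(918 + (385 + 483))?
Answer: -39/1786 ≈ -0.021837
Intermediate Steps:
m = 1/1786 (m = 1/(918 + 868) = 1/1786 ≈ 0.00055991)
t = -39 (t = -9 - 30 = -39)
t*m = -39*1/1786 = -39/1786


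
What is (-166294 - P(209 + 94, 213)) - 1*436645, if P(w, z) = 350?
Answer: -603289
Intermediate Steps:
(-166294 - P(209 + 94, 213)) - 1*436645 = (-166294 - 1*350) - 1*436645 = (-166294 - 350) - 436645 = -166644 - 436645 = -603289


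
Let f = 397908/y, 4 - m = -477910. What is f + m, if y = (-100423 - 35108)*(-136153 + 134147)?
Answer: 7218497668884/15104177 ≈ 4.7791e+5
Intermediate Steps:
m = 477914 (m = 4 - 1*(-477910) = 4 + 477910 = 477914)
y = 271875186 (y = -135531*(-2006) = 271875186)
f = 22106/15104177 (f = 397908/271875186 = 397908*(1/271875186) = 22106/15104177 ≈ 0.0014636)
f + m = 22106/15104177 + 477914 = 7218497668884/15104177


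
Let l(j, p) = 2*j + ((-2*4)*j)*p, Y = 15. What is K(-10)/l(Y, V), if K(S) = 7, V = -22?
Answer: 7/2670 ≈ 0.0026217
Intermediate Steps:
l(j, p) = 2*j - 8*j*p (l(j, p) = 2*j + (-8*j)*p = 2*j - 8*j*p)
K(-10)/l(Y, V) = 7/((2*15*(1 - 4*(-22)))) = 7/((2*15*(1 + 88))) = 7/((2*15*89)) = 7/2670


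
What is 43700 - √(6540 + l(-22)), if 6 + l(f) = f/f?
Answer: 43700 - √6535 ≈ 43619.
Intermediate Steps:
l(f) = -5 (l(f) = -6 + f/f = -6 + 1 = -5)
43700 - √(6540 + l(-22)) = 43700 - √(6540 - 5) = 43700 - √6535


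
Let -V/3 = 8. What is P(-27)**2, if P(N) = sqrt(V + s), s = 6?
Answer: -18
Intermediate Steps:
V = -24 (V = -3*8 = -24)
P(N) = 3*I*sqrt(2) (P(N) = sqrt(-24 + 6) = sqrt(-18) = 3*I*sqrt(2))
P(-27)**2 = (3*I*sqrt(2))**2 = -18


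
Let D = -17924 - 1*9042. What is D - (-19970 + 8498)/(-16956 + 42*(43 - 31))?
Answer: -36971342/1371 ≈ -26967.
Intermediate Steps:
D = -26966 (D = -17924 - 9042 = -26966)
D - (-19970 + 8498)/(-16956 + 42*(43 - 31)) = -26966 - (-19970 + 8498)/(-16956 + 42*(43 - 31)) = -26966 - (-11472)/(-16956 + 42*12) = -26966 - (-11472)/(-16956 + 504) = -26966 - (-11472)/(-16452) = -26966 - (-11472)*(-1)/16452 = -26966 - 1*956/1371 = -26966 - 956/1371 = -36971342/1371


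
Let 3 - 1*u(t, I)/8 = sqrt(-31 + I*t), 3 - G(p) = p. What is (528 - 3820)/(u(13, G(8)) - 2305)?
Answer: 7509052/5209105 - 105344*I*sqrt(6)/5209105 ≈ 1.4415 - 0.049536*I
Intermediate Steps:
G(p) = 3 - p
u(t, I) = 24 - 8*sqrt(-31 + I*t)
(528 - 3820)/(u(13, G(8)) - 2305) = (528 - 3820)/((24 - 8*sqrt(-31 + (3 - 1*8)*13)) - 2305) = -3292/((24 - 8*sqrt(-31 + (3 - 8)*13)) - 2305) = -3292/((24 - 8*sqrt(-31 - 5*13)) - 2305) = -3292/((24 - 8*sqrt(-31 - 65)) - 2305) = -3292/((24 - 32*I*sqrt(6)) - 2305) = -3292/(-2281 - 32*I*sqrt(6))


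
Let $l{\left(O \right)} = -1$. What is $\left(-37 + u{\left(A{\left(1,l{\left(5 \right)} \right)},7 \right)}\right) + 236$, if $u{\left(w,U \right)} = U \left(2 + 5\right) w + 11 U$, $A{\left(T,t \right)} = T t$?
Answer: $227$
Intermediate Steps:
$u{\left(w,U \right)} = 11 U + 7 U w$ ($u{\left(w,U \right)} = U 7 w + 11 U = 7 U w + 11 U = 11 U + 7 U w$)
$\left(-37 + u{\left(A{\left(1,l{\left(5 \right)} \right)},7 \right)}\right) + 236 = \left(-37 + 7 \left(11 + 7 \cdot 1 \left(-1\right)\right)\right) + 236 = \left(-37 + 7 \left(11 + 7 \left(-1\right)\right)\right) + 236 = \left(-37 + 7 \left(11 - 7\right)\right) + 236 = \left(-37 + 7 \cdot 4\right) + 236 = \left(-37 + 28\right) + 236 = -9 + 236 = 227$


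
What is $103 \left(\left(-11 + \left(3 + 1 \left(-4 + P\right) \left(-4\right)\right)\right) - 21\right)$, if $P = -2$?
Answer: $-515$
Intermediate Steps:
$103 \left(\left(-11 + \left(3 + 1 \left(-4 + P\right) \left(-4\right)\right)\right) - 21\right) = 103 \left(\left(-11 + \left(3 + 1 \left(-4 - 2\right) \left(-4\right)\right)\right) - 21\right) = 103 \left(\left(-11 + \left(3 + 1 \left(\left(-6\right) \left(-4\right)\right)\right)\right) - 21\right) = 103 \left(\left(-11 + \left(3 + 1 \cdot 24\right)\right) - 21\right) = 103 \left(\left(-11 + \left(3 + 24\right)\right) - 21\right) = 103 \left(\left(-11 + 27\right) - 21\right) = 103 \left(16 - 21\right) = 103 \left(-5\right) = -515$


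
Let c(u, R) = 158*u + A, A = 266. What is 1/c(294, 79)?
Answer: 1/46718 ≈ 2.1405e-5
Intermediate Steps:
c(u, R) = 266 + 158*u (c(u, R) = 158*u + 266 = 266 + 158*u)
1/c(294, 79) = 1/(266 + 158*294) = 1/(266 + 46452) = 1/46718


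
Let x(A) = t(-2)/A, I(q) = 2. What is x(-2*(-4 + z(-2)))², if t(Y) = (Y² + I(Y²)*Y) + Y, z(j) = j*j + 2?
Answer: ¼ ≈ 0.25000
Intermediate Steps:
z(j) = 2 + j² (z(j) = j² + 2 = 2 + j²)
t(Y) = Y² + 3*Y (t(Y) = (Y² + 2*Y) + Y = Y² + 3*Y)
x(A) = -2/A (x(A) = (-2*(3 - 2))/A = (-2*1)/A = -2/A)
x(-2*(-4 + z(-2)))² = (-2*(-1/(2*(-4 + (2 + (-2)²)))))² = (-2*(-1/(2*(-4 + (2 + 4)))))² = (-2*(-1/(2*(-4 + 6))))² = (-2/((-2*2)))² = (-2/(-4))² = (-2*(-¼))² = (½)² = ¼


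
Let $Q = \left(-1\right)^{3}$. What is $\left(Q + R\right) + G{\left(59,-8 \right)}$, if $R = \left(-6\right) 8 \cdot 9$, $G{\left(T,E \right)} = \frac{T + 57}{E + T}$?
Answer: $- \frac{21967}{51} \approx -430.73$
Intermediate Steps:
$G{\left(T,E \right)} = \frac{57 + T}{E + T}$
$R = -432$ ($R = \left(-48\right) 9 = -432$)
$Q = -1$
$\left(Q + R\right) + G{\left(59,-8 \right)} = \left(-1 - 432\right) + \frac{57 + 59}{-8 + 59} = -433 + \frac{1}{51} \cdot 116 = -433 + \frac{116}{51} = - \frac{21967}{51}$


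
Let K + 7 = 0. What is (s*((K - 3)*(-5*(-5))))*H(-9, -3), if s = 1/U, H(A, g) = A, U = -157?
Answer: -2250/157 ≈ -14.331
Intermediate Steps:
K = -7 (K = -7 + 0 = -7)
s = -1/157 (s = 1/(-157) = -1/157 ≈ -0.0063694)
(s*((K - 3)*(-5*(-5))))*H(-9, -3) = -(-7 - 3)*(-5*(-5))/157*(-9) = -(-10)*25/157*(-9) = -1/157*(-250)*(-9) = (250/157)*(-9) = -2250/157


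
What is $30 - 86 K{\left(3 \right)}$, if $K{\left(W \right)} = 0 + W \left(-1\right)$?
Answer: $288$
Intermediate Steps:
$K{\left(W \right)} = - W$ ($K{\left(W \right)} = 0 - W = - W$)
$30 - 86 K{\left(3 \right)} = 30 - 86 \left(\left(-1\right) 3\right) = 30 - -258 = 30 + 258 = 288$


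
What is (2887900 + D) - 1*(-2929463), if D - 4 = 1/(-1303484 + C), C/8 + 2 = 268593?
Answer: 4917094552549/845244 ≈ 5.8174e+6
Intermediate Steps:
C = 2148728 (C = -16 + 8*268593 = -16 + 2148744 = 2148728)
D = 3380977/845244 (D = 4 + 1/(-1303484 + 2148728) = 4 + 1/845244 = 3380977/845244 ≈ 4.0000)
(2887900 + D) - 1*(-2929463) = (2887900 + 3380977/845244) - 1*(-2929463) = 2440983528577/845244 + 2929463 = 4917094552549/845244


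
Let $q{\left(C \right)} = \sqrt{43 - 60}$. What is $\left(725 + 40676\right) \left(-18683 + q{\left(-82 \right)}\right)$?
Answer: $-773494883 + 41401 i \sqrt{17} \approx -7.7349 \cdot 10^{8} + 1.707 \cdot 10^{5} i$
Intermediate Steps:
$q{\left(C \right)} = i \sqrt{17}$ ($q{\left(C \right)} = \sqrt{-17} = i \sqrt{17}$)
$\left(725 + 40676\right) \left(-18683 + q{\left(-82 \right)}\right) = \left(725 + 40676\right) \left(-18683 + i \sqrt{17}\right) = 41401 \left(-18683 + i \sqrt{17}\right) = -773494883 + 41401 i \sqrt{17}$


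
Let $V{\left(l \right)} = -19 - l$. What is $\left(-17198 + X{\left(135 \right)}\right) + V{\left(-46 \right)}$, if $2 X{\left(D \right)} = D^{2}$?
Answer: $- \frac{16117}{2} \approx -8058.5$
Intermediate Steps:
$X{\left(D \right)} = \frac{D^{2}}{2}$
$\left(-17198 + X{\left(135 \right)}\right) + V{\left(-46 \right)} = \left(-17198 + \frac{135^{2}}{2}\right) - -27 = \left(-17198 + \frac{1}{2} \cdot 18225\right) + \left(-19 + 46\right) = \left(-17198 + \frac{18225}{2}\right) + 27 = - \frac{16171}{2} + 27 = - \frac{16117}{2}$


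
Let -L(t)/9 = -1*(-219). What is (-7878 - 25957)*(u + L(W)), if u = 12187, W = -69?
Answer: -345658360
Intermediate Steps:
L(t) = -1971 (L(t) = -(-9)*(-219) = -9*219 = -1971)
(-7878 - 25957)*(u + L(W)) = (-7878 - 25957)*(12187 - 1971) = -33835*10216 = -345658360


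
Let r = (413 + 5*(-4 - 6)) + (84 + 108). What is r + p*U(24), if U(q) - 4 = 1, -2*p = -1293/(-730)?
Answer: 160767/292 ≈ 550.57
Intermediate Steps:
p = -1293/1460 (p = -(-1293)/(2*(-730)) = -(-1293)*(-1)/(2*730) = -1/2*1293/730 = -1293/1460 ≈ -0.88562)
U(q) = 5 (U(q) = 4 + 1 = 5)
r = 555 (r = (413 + 5*(-10)) + 192 = (413 - 50) + 192 = 363 + 192 = 555)
r + p*U(24) = 555 - 1293/1460*5 = 555 - 1293/292 = 160767/292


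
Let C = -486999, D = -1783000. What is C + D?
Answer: -2269999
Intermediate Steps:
C + D = -486999 - 1783000 = -2269999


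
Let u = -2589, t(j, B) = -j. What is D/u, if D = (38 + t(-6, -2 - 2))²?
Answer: -1936/2589 ≈ -0.74778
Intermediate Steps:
D = 1936 (D = (38 - 1*(-6))² = (38 + 6)² = 44² = 1936)
D/u = 1936/(-2589) = 1936*(-1/2589) = -1936/2589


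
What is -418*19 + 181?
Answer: -7761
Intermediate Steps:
-418*19 + 181 = -7942 + 181 = -7761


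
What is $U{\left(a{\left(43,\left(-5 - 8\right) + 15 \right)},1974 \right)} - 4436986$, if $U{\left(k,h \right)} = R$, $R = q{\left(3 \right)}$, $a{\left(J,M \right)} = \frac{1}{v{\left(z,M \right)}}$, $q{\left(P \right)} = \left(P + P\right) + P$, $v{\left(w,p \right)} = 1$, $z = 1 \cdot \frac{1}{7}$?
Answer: $-4436977$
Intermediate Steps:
$z = \frac{1}{7}$ ($z = 1 \cdot \frac{1}{7} = \frac{1}{7} \approx 0.14286$)
$q{\left(P \right)} = 3 P$ ($q{\left(P \right)} = 2 P + P = 3 P$)
$a{\left(J,M \right)} = 1$ ($a{\left(J,M \right)} = 1^{-1} = 1$)
$R = 9$ ($R = 3 \cdot 3 = 9$)
$U{\left(k,h \right)} = 9$
$U{\left(a{\left(43,\left(-5 - 8\right) + 15 \right)},1974 \right)} - 4436986 = 9 - 4436986 = -4436977$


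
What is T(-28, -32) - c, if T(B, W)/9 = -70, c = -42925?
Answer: 42295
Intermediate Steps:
T(B, W) = -630 (T(B, W) = 9*(-70) = -630)
T(-28, -32) - c = -630 - 1*(-42925) = -630 + 42925 = 42295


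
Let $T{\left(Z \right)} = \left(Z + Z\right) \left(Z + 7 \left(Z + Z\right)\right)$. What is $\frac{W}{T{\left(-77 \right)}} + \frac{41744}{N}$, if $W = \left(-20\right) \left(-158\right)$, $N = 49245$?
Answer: $\frac{5156884}{5958645} \approx 0.86545$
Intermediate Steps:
$T{\left(Z \right)} = 30 Z^{2}$ ($T{\left(Z \right)} = 2 Z \left(Z + 7 \cdot 2 Z\right) = 2 Z \left(Z + 14 Z\right) = 2 Z 15 Z = 30 Z^{2}$)
$W = 3160$
$\frac{W}{T{\left(-77 \right)}} + \frac{41744}{N} = \frac{3160}{30 \left(-77\right)^{2}} + \frac{41744}{49245} = \frac{3160}{30 \cdot 5929} + 41744 \cdot \frac{1}{49245} = \frac{3160}{177870} + \frac{41744}{49245} = 3160 \cdot \frac{1}{177870} + \frac{41744}{49245} = \frac{316}{17787} + \frac{41744}{49245} = \frac{5156884}{5958645}$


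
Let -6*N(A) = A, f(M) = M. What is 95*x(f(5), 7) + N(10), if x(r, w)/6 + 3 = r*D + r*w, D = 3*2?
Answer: 106015/3 ≈ 35338.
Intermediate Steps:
D = 6
N(A) = -A/6
x(r, w) = -18 + 36*r + 6*r*w (x(r, w) = -18 + 6*(r*6 + r*w) = -18 + 6*(6*r + r*w) = -18 + (36*r + 6*r*w) = -18 + 36*r + 6*r*w)
95*x(f(5), 7) + N(10) = 95*(-18 + 36*5 + 6*5*7) - ⅙*10 = 95*(-18 + 180 + 210) - 5/3 = 95*372 - 5/3 = 35340 - 5/3 = 106015/3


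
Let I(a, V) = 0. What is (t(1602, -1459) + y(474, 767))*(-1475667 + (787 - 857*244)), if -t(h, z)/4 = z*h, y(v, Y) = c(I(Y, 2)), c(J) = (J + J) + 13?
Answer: -15744083748580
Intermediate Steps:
c(J) = 13 + 2*J (c(J) = 2*J + 13 = 13 + 2*J)
y(v, Y) = 13 (y(v, Y) = 13 + 2*0 = 13 + 0 = 13)
t(h, z) = -4*h*z (t(h, z) = -4*z*h = -4*h*z)
(t(1602, -1459) + y(474, 767))*(-1475667 + (787 - 857*244)) = (-4*1602*(-1459) + 13)*(-1475667 + (787 - 857*244)) = (9349272 + 13)*(-1475667 + (787 - 209108)) = 9349285*(-1475667 - 208321) = 9349285*(-1683988) = -15744083748580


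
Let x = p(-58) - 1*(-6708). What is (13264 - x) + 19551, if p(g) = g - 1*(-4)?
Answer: 26161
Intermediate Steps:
p(g) = 4 + g (p(g) = g + 4 = 4 + g)
x = 6654 (x = (4 - 58) - 1*(-6708) = -54 + 6708 = 6654)
(13264 - x) + 19551 = (13264 - 1*6654) + 19551 = (13264 - 6654) + 19551 = 6610 + 19551 = 26161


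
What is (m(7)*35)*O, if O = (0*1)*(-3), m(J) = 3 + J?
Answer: 0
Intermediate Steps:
O = 0 (O = 0*(-3) = 0)
(m(7)*35)*O = ((3 + 7)*35)*0 = (10*35)*0 = 350*0 = 0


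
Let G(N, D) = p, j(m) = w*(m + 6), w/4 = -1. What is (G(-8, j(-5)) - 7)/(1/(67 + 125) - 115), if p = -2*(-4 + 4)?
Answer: 1344/22079 ≈ 0.060872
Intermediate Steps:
w = -4 (w = 4*(-1) = -4)
j(m) = -24 - 4*m (j(m) = -4*(m + 6) = -4*(6 + m) = -24 - 4*m)
p = 0 (p = -2*0 = 0)
G(N, D) = 0
(G(-8, j(-5)) - 7)/(1/(67 + 125) - 115) = (0 - 7)/(1/(67 + 125) - 115) = -7/(1/192 - 115) = -7/(-22079/192) = -7*(-192/22079) = 1344/22079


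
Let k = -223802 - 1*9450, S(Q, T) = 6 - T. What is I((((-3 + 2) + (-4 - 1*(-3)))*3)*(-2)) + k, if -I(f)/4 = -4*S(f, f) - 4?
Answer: -233332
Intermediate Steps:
k = -233252 (k = -223802 - 9450 = -233252)
I(f) = 112 - 16*f (I(f) = -4*(-4*(6 - f) - 4) = -4*((-24 + 4*f) - 4) = -4*(-28 + 4*f) = 112 - 16*f)
I((((-3 + 2) + (-4 - 1*(-3)))*3)*(-2)) + k = (112 - 16*((-3 + 2) + (-4 - 1*(-3)))*3*(-2)) - 233252 = (112 - 16*(-1 + (-4 + 3))*3*(-2)) - 233252 = (112 - 16*(-1 - 1)*3*(-2)) - 233252 = (112 - 16*(-2*3)*(-2)) - 233252 = (112 - (-96)*(-2)) - 233252 = (112 - 16*12) - 233252 = (112 - 192) - 233252 = -80 - 233252 = -233332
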